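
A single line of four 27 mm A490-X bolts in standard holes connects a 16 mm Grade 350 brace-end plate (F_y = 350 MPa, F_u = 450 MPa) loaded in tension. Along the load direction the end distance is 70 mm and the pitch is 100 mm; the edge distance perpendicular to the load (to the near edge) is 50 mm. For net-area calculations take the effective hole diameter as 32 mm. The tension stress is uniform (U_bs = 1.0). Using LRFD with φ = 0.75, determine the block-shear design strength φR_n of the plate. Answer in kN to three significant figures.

1020 kN

Shear plane L_v = 70 + 3·100 = 370 mm; A_gv = 370 × 16 = 5920 mm².
A_nv = (370 − 3.5·32) × 16 = 4128 mm².
A_nt = (50 − 0.5·32) × 16 = 544 mm².
0.6 F_u A_nv = 1115 kN; 0.6 F_y A_gv = 1243 kN → shear rupture governs the shear term.
R_n = 1115 + 1.0 × 450 × 544 / 1000 = 1359 kN.
Design strength φR_n = 0.75 × 1359 = 1020 kN.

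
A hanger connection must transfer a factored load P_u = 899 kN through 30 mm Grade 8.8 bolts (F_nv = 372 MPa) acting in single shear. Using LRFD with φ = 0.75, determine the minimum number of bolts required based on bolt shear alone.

A_b = π·30²/4 = 706.9 mm².
Per-bolt design strength φR_n = 0.75 × 372 × 706.9 × 1 / 1000 = 197.2 kN.
n ≥ 899 / 197.2 = 4.559 → use 5 bolts.

5 bolts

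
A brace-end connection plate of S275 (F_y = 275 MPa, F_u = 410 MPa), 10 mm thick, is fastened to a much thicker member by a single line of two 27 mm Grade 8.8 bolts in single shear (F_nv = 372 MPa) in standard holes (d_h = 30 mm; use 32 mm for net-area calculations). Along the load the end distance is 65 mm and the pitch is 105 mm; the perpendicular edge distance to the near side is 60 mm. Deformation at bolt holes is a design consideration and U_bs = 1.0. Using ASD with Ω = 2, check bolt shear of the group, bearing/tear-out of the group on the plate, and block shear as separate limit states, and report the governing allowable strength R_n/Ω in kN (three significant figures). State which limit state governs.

Bolt shear: A_b = π·27²/4 = 572.6 mm²; R_n = 372 × 572.6 × 2 × 1 / 1000 = 426 kN → 426 / 2 = 213 kN.
Bearing: edge l_c = 50, r_n = 246 kN; interior l_c = 75, r_n = 265.7 kN; R_n = 246 + 1·265.7 = 511.7 kN → 256 kN.
Block shear: A_gv = 1700, A_nv = 1220, A_nt = 440 mm²; R_n = min(0.6F_uA_nv, 0.6F_yA_gv) + U_bs·F_u·A_nt = 460.9 kN → 230 kN.
Bolt shear governs: 213 kN.

213 kN (bolt shear governs)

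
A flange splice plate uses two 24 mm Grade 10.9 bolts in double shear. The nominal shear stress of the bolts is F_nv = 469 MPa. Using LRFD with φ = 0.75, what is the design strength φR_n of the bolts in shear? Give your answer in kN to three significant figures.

A_b = π × 24² / 4 = 452.4 mm².
R_n = F_nv · A_b · n · n_s = 469 × 452.4 × 2 × 2 / 1000 = 848.7 kN.
Design strength φR_n = 0.75 × 848.7 = 637 kN.

637 kN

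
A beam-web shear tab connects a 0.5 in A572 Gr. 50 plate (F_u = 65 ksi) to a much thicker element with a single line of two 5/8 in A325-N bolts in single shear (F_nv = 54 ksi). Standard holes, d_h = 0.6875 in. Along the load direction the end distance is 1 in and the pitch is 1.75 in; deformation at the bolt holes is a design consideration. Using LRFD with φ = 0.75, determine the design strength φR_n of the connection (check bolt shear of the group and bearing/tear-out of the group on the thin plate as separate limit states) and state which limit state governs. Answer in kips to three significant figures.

Bolt shear: A_b = π·0.625²/4 = 0.3068 in²; R_n = 54 × 0.3068 × 2 × 1 = 33.13 kips → 0.75 × 33.13 = 24.9 kips.
Bearing (1.2 l_c t F_u ≤ 2.4 d t F_u): upper limit = 2.4·0.625·0.5·65 = 48.75 kips.
  Edge l_c = 1 − 0.6875/2 = 0.6562 → r_n = 25.59 kips; interior l_c = 1.75 − 0.6875 = 1.062 → r_n = 41.44 kips.
  R_n,bearing = 1·25.59 + 1·41.44 = 67.03 kips → 0.75 × 67.03 = 50.3 kips.
Bolt shear governs: 24.9 kips.

24.9 kips (bolt shear governs)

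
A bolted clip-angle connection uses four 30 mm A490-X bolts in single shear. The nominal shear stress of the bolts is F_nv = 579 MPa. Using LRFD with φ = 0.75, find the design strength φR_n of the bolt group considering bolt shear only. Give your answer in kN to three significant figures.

1230 kN

A_b = π × 30² / 4 = 706.9 mm².
R_n = F_nv · A_b · n · n_s = 579 × 706.9 × 4 × 1 / 1000 = 1637 kN.
Design strength φR_n = 0.75 × 1637 = 1230 kN.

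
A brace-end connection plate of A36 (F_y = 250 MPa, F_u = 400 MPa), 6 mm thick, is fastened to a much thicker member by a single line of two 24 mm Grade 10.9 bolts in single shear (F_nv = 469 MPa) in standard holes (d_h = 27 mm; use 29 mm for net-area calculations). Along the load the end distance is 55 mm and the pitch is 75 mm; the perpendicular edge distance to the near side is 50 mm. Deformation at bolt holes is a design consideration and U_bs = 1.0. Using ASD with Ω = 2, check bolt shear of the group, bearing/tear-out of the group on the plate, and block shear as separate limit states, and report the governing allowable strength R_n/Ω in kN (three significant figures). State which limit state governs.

Bolt shear: A_b = π·24²/4 = 452.4 mm²; R_n = 469 × 452.4 × 2 × 1 / 1000 = 424.3 kN → 424.3 / 2 = 212 kN.
Bearing: edge l_c = 41.5, r_n = 119.5 kN; interior l_c = 48, r_n = 138.2 kN; R_n = 119.5 + 1·138.2 = 257.8 kN → 129 kN.
Block shear: A_gv = 780, A_nv = 519, A_nt = 213 mm²; R_n = min(0.6F_uA_nv, 0.6F_yA_gv) + U_bs·F_u·A_nt = 202.2 kN → 101 kN.
Block shear governs: 101 kN.

101 kN (block shear governs)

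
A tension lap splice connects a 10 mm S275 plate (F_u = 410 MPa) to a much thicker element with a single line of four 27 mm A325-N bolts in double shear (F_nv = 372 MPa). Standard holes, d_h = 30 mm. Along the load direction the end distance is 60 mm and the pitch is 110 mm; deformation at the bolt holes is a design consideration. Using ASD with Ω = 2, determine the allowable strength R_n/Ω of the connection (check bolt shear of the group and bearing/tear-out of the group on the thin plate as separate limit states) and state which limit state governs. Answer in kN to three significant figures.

509 kN (bearing governs)

Bolt shear: A_b = π·27²/4 = 572.6 mm²; R_n = 372 × 572.6 × 4 × 2 / 1000 = 1704 kN → 1704 / 2 = 852 kN.
Bearing (1.2 l_c t F_u ≤ 2.4 d t F_u): upper limit = 2.4·27·10·410 / 1000 = 265.7 kN.
  Edge l_c = 60 − 30/2 = 45 → r_n = 221.4 kN; interior l_c = 110 − 30 = 80 → r_n = 265.7 kN.
  R_n,bearing = 1·221.4 + 3·265.7 = 1018 kN → 1018 / 2 = 509 kN.
Bearing governs: 509 kN.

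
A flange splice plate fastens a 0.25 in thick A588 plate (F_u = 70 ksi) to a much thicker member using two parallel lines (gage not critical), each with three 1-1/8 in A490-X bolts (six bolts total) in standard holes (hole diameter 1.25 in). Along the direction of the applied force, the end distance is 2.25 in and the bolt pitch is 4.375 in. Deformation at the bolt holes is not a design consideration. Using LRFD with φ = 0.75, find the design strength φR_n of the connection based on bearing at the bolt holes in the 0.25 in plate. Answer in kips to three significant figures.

241 kips

Per bolt r_n = 1.5 l_c t F_u ≤ 3.0 d t F_u; upper limit = 3.0 × 1.125 × 0.25 × 70 = 59.06 kips.
Edge bolt: l_c = 2.25 − 1.25/2 = 1.625 in → 1.5 × 1.625 × 0.25 × 70 = 42.66 → r_n = 42.66 kips.
Interior bolts: l_c = 4.375 − 1.25 = 3.125 in → 1.5 × 3.125 × 0.25 × 70 = 82.03 → r_n = 59.06 kips.
R_n = 2 × 42.66 + 4 × 59.06 = 321.6 kips.
Design strength φR_n = 0.75 × 321.6 = 241 kips.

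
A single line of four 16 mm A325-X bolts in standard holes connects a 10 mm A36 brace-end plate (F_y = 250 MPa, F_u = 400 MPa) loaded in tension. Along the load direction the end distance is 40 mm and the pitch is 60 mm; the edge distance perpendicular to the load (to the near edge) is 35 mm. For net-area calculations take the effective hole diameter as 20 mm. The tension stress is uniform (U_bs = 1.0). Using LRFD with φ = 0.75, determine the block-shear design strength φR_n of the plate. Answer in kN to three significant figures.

322 kN

Shear plane L_v = 40 + 3·60 = 220 mm; A_gv = 220 × 10 = 2200 mm².
A_nv = (220 − 3.5·20) × 10 = 1500 mm².
A_nt = (35 − 0.5·20) × 10 = 250 mm².
0.6 F_u A_nv = 360 kN; 0.6 F_y A_gv = 330 kN → shear yielding governs the shear term.
R_n = 330 + 1.0 × 400 × 250 / 1000 = 430 kN.
Design strength φR_n = 0.75 × 430 = 322 kN.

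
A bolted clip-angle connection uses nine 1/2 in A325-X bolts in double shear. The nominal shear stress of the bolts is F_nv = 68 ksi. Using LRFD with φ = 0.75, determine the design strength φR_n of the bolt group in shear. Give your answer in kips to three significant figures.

180 kips

A_b = π × 0.5² / 4 = 0.1963 in².
R_n = F_nv · A_b · n · n_s = 68 × 0.1963 × 9 × 2 = 240.3 kips.
Design strength φR_n = 0.75 × 240.3 = 180 kips.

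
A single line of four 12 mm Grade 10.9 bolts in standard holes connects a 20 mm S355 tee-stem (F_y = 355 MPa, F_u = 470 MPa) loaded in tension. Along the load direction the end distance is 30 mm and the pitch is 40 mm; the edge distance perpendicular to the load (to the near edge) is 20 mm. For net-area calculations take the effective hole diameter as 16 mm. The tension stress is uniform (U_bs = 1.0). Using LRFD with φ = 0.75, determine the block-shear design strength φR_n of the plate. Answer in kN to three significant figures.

482 kN

Shear plane L_v = 30 + 3·40 = 150 mm; A_gv = 150 × 20 = 3000 mm².
A_nv = (150 − 3.5·16) × 20 = 1880 mm².
A_nt = (20 − 0.5·16) × 20 = 240 mm².
0.6 F_u A_nv = 530.2 kN; 0.6 F_y A_gv = 639 kN → shear rupture governs the shear term.
R_n = 530.2 + 1.0 × 470 × 240 / 1000 = 643 kN.
Design strength φR_n = 0.75 × 643 = 482 kN.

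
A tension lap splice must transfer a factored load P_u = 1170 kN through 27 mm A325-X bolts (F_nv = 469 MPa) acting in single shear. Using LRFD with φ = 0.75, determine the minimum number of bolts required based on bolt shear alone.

6 bolts

A_b = π·27²/4 = 572.6 mm².
Per-bolt design strength φR_n = 0.75 × 469 × 572.6 × 1 / 1000 = 201.4 kN.
n ≥ 1170 / 201.4 = 5.809 → use 6 bolts.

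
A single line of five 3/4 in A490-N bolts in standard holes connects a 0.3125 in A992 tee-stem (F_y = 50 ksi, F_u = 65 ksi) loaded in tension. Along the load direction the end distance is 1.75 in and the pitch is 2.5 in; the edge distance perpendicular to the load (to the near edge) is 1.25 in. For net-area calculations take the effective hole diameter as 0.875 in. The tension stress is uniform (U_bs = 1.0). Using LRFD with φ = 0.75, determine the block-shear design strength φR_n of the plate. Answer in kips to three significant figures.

83.8 kips

Shear plane L_v = 1.75 + 4·2.5 = 11.75 in; A_gv = 11.75 × 0.3125 = 3.672 in².
A_nv = (11.75 − 4.5·0.875) × 0.3125 = 2.441 in².
A_nt = (1.25 − 0.5·0.875) × 0.3125 = 0.2539 in².
0.6 F_u A_nv = 95.21 kips; 0.6 F_y A_gv = 110.2 kips → shear rupture governs the shear term.
R_n = 95.21 + 1.0 × 65 × 0.2539 = 111.7 kips.
Design strength φR_n = 0.75 × 111.7 = 83.8 kips.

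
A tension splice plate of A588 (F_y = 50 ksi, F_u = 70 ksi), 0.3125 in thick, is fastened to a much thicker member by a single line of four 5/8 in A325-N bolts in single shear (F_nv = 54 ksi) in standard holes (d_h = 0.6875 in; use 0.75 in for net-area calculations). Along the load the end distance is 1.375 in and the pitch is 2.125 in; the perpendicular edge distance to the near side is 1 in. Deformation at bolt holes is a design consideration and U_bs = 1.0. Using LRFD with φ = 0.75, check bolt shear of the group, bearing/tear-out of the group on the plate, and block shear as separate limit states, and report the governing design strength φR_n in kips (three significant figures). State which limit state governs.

49.7 kips (bolt shear governs)

Bolt shear: A_b = π·0.625²/4 = 0.3068 in²; R_n = 54 × 0.3068 × 4 × 1 = 66.27 kips → 0.75 × 66.27 = 49.7 kips.
Bearing: edge l_c = 1.031, r_n = 27.07 kips; interior l_c = 1.438, r_n = 32.81 kips; R_n = 27.07 + 3·32.81 = 125.5 kips → 94.1 kips.
Block shear: A_gv = 2.422, A_nv = 1.602, A_nt = 0.1953 in²; R_n = min(0.6F_uA_nv, 0.6F_yA_gv) + U_bs·F_u·A_nt = 80.94 kips → 60.7 kips.
Bolt shear governs: 49.7 kips.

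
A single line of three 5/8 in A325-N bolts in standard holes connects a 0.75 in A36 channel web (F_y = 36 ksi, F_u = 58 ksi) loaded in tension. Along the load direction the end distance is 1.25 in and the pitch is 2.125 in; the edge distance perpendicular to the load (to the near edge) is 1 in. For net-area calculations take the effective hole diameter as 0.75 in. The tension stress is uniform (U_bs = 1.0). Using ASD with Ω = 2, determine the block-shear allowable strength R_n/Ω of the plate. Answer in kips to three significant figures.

Shear plane L_v = 1.25 + 2·2.125 = 5.5 in; A_gv = 5.5 × 0.75 = 4.125 in².
A_nv = (5.5 − 2.5·0.75) × 0.75 = 2.719 in².
A_nt = (1 − 0.5·0.75) × 0.75 = 0.4688 in².
0.6 F_u A_nv = 94.61 kips; 0.6 F_y A_gv = 89.1 kips → shear yielding governs the shear term.
R_n = 89.1 + 1.0 × 58 × 0.4688 = 116.3 kips.
Allowable strength R_n/Ω = 116.3 / 2 = 58.1 kips.

58.1 kips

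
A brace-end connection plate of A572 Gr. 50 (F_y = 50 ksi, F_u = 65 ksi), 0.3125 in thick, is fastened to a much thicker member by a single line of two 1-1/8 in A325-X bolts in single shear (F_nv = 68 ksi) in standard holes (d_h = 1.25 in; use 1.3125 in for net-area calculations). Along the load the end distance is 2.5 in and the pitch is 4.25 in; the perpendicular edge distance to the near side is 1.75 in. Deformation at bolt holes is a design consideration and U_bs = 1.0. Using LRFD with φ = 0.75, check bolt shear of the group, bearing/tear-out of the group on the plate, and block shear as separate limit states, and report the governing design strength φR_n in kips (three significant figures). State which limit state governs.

Bolt shear: A_b = π·1.125²/4 = 0.994 in²; R_n = 68 × 0.994 × 2 × 1 = 135.2 kips → 0.75 × 135.2 = 101 kips.
Bearing: edge l_c = 1.875, r_n = 45.7 kips; interior l_c = 3, r_n = 54.84 kips; R_n = 45.7 + 1·54.84 = 100.5 kips → 75.4 kips.
Block shear: A_gv = 2.109, A_nv = 1.494, A_nt = 0.3418 in²; R_n = min(0.6F_uA_nv, 0.6F_yA_gv) + U_bs·F_u·A_nt = 80.49 kips → 60.4 kips.
Block shear governs: 60.4 kips.

60.4 kips (block shear governs)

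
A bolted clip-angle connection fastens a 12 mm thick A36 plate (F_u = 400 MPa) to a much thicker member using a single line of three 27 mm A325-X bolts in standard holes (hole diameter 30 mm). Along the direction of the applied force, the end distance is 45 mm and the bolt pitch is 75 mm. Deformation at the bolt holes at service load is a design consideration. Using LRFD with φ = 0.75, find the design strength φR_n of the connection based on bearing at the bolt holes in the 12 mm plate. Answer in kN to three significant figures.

Per bolt r_n = 1.2 l_c t F_u ≤ 2.4 d t F_u; upper limit = 2.4 × 27 × 12 × 400 / 1000 = 311 kN.
Edge bolt: l_c = 45 − 30/2 = 30 mm → 1.2 × 30 × 12 × 400 / 1000 = 172.8 → r_n = 172.8 kN.
Interior bolts: l_c = 75 − 30 = 45 mm → 1.2 × 45 × 12 × 400 / 1000 = 259.2 → r_n = 259.2 kN.
R_n = 1 × 172.8 + 2 × 259.2 = 691.2 kN.
Design strength φR_n = 0.75 × 691.2 = 518 kN.

518 kN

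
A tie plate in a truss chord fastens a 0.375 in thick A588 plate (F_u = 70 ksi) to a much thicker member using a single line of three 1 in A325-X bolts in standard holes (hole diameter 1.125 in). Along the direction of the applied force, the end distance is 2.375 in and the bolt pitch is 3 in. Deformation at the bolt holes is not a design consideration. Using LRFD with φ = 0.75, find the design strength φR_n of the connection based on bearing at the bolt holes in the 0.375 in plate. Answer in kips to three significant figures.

164 kips

Per bolt r_n = 1.5 l_c t F_u ≤ 3.0 d t F_u; upper limit = 3.0 × 1 × 0.375 × 70 = 78.75 kips.
Edge bolt: l_c = 2.375 − 1.125/2 = 1.812 in → 1.5 × 1.812 × 0.375 × 70 = 71.37 → r_n = 71.37 kips.
Interior bolts: l_c = 3 − 1.125 = 1.875 in → 1.5 × 1.875 × 0.375 × 70 = 73.83 → r_n = 73.83 kips.
R_n = 1 × 71.37 + 2 × 73.83 = 219 kips.
Design strength φR_n = 0.75 × 219 = 164 kips.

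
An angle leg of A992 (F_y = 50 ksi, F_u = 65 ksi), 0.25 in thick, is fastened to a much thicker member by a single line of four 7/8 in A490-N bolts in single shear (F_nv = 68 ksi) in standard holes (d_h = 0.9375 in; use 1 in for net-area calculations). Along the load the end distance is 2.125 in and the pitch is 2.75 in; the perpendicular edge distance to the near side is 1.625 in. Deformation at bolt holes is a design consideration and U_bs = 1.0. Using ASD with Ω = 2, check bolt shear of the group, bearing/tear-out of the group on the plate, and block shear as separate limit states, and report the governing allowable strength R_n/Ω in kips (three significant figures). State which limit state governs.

Bolt shear: A_b = π·0.875²/4 = 0.6013 in²; R_n = 68 × 0.6013 × 4 × 1 = 163.6 kips → 163.6 / 2 = 81.8 kips.
Bearing: edge l_c = 1.656, r_n = 32.3 kips; interior l_c = 1.812, r_n = 34.12 kips; R_n = 32.3 + 3·34.12 = 134.7 kips → 67.3 kips.
Block shear: A_gv = 2.594, A_nv = 1.719, A_nt = 0.2812 in²; R_n = min(0.6F_uA_nv, 0.6F_yA_gv) + U_bs·F_u·A_nt = 85.31 kips → 42.7 kips.
Block shear governs: 42.7 kips.

42.7 kips (block shear governs)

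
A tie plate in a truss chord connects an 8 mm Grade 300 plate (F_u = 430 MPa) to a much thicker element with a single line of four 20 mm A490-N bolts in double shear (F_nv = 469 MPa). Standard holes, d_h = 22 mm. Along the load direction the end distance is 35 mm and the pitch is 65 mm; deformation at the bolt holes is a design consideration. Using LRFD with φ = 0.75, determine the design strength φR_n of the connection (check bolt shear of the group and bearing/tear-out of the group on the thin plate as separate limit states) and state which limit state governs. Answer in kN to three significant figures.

Bolt shear: A_b = π·20²/4 = 314.2 mm²; R_n = 469 × 314.2 × 4 × 2 / 1000 = 1179 kN → 0.75 × 1179 = 884 kN.
Bearing (1.2 l_c t F_u ≤ 2.4 d t F_u): upper limit = 2.4·20·8·430 / 1000 = 165.1 kN.
  Edge l_c = 35 − 22/2 = 24 → r_n = 99.07 kN; interior l_c = 65 − 22 = 43 → r_n = 165.1 kN.
  R_n,bearing = 1·99.07 + 3·165.1 = 594.4 kN → 0.75 × 594.4 = 446 kN.
Bearing governs: 446 kN.

446 kN (bearing governs)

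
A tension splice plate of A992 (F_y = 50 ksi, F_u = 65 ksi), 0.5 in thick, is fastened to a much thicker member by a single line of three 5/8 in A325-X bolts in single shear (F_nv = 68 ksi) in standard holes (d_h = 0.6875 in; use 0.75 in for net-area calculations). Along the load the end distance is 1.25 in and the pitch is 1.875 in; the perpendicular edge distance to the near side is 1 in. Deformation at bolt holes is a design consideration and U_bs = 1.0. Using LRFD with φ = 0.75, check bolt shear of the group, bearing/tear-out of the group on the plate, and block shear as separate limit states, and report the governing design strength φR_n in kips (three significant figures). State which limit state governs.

46.9 kips (bolt shear governs)

Bolt shear: A_b = π·0.625²/4 = 0.3068 in²; R_n = 68 × 0.3068 × 3 × 1 = 62.59 kips → 0.75 × 62.59 = 46.9 kips.
Bearing: edge l_c = 0.9062, r_n = 35.34 kips; interior l_c = 1.188, r_n = 46.31 kips; R_n = 35.34 + 2·46.31 = 128 kips → 96 kips.
Block shear: A_gv = 2.5, A_nv = 1.562, A_nt = 0.3125 in²; R_n = min(0.6F_uA_nv, 0.6F_yA_gv) + U_bs·F_u·A_nt = 81.25 kips → 60.9 kips.
Bolt shear governs: 46.9 kips.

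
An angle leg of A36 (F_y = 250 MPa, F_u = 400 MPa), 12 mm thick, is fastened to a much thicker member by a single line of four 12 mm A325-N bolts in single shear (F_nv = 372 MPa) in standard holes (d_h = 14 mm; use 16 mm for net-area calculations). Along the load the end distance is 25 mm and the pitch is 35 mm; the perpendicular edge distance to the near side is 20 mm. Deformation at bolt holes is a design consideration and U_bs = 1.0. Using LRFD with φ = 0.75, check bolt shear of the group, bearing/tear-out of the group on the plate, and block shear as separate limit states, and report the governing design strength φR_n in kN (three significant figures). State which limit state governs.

Bolt shear: A_b = π·12²/4 = 113.1 mm²; R_n = 372 × 113.1 × 4 × 1 / 1000 = 168.3 kN → 0.75 × 168.3 = 126 kN.
Bearing: edge l_c = 18, r_n = 103.7 kN; interior l_c = 21, r_n = 121 kN; R_n = 103.7 + 3·121 = 466.6 kN → 350 kN.
Block shear: A_gv = 1560, A_nv = 888, A_nt = 144 mm²; R_n = min(0.6F_uA_nv, 0.6F_yA_gv) + U_bs·F_u·A_nt = 270.7 kN → 203 kN.
Bolt shear governs: 126 kN.

126 kN (bolt shear governs)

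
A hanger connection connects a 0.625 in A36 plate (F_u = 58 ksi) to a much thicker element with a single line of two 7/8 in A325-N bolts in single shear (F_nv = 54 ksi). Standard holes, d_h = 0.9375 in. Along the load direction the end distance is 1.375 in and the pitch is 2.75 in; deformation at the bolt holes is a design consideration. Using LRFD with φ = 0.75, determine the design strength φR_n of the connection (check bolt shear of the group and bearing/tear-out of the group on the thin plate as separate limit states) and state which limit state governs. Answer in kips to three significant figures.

48.7 kips (bolt shear governs)

Bolt shear: A_b = π·0.875²/4 = 0.6013 in²; R_n = 54 × 0.6013 × 2 × 1 = 64.94 kips → 0.75 × 64.94 = 48.7 kips.
Bearing (1.2 l_c t F_u ≤ 2.4 d t F_u): upper limit = 2.4·0.875·0.625·58 = 76.12 kips.
  Edge l_c = 1.375 − 0.9375/2 = 0.9062 → r_n = 39.42 kips; interior l_c = 2.75 − 0.9375 = 1.812 → r_n = 76.12 kips.
  R_n,bearing = 1·39.42 + 1·76.12 = 115.5 kips → 0.75 × 115.5 = 86.7 kips.
Bolt shear governs: 48.7 kips.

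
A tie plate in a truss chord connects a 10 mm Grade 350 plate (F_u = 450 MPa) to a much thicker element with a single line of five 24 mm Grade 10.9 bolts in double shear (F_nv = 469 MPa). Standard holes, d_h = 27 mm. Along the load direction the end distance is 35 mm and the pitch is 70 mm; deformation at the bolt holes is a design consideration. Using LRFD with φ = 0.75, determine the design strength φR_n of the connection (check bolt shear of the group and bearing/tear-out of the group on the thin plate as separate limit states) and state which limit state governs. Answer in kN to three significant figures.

784 kN (bearing governs)

Bolt shear: A_b = π·24²/4 = 452.4 mm²; R_n = 469 × 452.4 × 5 × 2 / 1000 = 2122 kN → 0.75 × 2122 = 1590 kN.
Bearing (1.2 l_c t F_u ≤ 2.4 d t F_u): upper limit = 2.4·24·10·450 / 1000 = 259.2 kN.
  Edge l_c = 35 − 27/2 = 21.5 → r_n = 116.1 kN; interior l_c = 70 − 27 = 43 → r_n = 232.2 kN.
  R_n,bearing = 1·116.1 + 4·232.2 = 1045 kN → 0.75 × 1045 = 784 kN.
Bearing governs: 784 kN.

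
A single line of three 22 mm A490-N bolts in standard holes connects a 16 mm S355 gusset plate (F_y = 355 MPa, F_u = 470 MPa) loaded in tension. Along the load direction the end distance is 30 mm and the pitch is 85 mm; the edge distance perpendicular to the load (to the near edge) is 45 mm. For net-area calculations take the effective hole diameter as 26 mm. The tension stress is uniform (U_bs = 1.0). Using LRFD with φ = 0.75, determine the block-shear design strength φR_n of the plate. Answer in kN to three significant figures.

Shear plane L_v = 30 + 2·85 = 200 mm; A_gv = 200 × 16 = 3200 mm².
A_nv = (200 − 2.5·26) × 16 = 2160 mm².
A_nt = (45 − 0.5·26) × 16 = 512 mm².
0.6 F_u A_nv = 609.1 kN; 0.6 F_y A_gv = 681.6 kN → shear rupture governs the shear term.
R_n = 609.1 + 1.0 × 470 × 512 / 1000 = 849.8 kN.
Design strength φR_n = 0.75 × 849.8 = 637 kN.

637 kN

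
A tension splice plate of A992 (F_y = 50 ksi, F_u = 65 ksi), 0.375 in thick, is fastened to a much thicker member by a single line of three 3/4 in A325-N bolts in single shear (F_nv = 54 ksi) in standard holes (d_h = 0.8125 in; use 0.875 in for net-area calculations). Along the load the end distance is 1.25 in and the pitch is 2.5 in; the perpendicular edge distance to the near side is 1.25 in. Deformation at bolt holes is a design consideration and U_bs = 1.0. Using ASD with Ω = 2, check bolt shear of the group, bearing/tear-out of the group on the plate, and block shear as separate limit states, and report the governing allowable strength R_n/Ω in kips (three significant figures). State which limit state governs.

Bolt shear: A_b = π·0.75²/4 = 0.4418 in²; R_n = 54 × 0.4418 × 3 × 1 = 71.57 kips → 71.57 / 2 = 35.8 kips.
Bearing: edge l_c = 0.8438, r_n = 24.68 kips; interior l_c = 1.688, r_n = 43.87 kips; R_n = 24.68 + 2·43.87 = 112.4 kips → 56.2 kips.
Block shear: A_gv = 2.344, A_nv = 1.523, A_nt = 0.3047 in²; R_n = min(0.6F_uA_nv, 0.6F_yA_gv) + U_bs·F_u·A_nt = 79.22 kips → 39.6 kips.
Bolt shear governs: 35.8 kips.

35.8 kips (bolt shear governs)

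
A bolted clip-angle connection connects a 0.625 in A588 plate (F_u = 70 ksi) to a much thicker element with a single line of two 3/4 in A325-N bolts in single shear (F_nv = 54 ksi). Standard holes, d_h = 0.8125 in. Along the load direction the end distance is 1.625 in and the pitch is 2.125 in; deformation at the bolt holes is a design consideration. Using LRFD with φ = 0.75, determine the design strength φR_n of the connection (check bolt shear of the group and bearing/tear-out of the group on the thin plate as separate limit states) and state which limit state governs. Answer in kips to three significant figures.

Bolt shear: A_b = π·0.75²/4 = 0.4418 in²; R_n = 54 × 0.4418 × 2 × 1 = 47.71 kips → 0.75 × 47.71 = 35.8 kips.
Bearing (1.2 l_c t F_u ≤ 2.4 d t F_u): upper limit = 2.4·0.75·0.625·70 = 78.75 kips.
  Edge l_c = 1.625 − 0.8125/2 = 1.219 → r_n = 63.98 kips; interior l_c = 2.125 − 0.8125 = 1.312 → r_n = 68.91 kips.
  R_n,bearing = 1·63.98 + 1·68.91 = 132.9 kips → 0.75 × 132.9 = 99.7 kips.
Bolt shear governs: 35.8 kips.

35.8 kips (bolt shear governs)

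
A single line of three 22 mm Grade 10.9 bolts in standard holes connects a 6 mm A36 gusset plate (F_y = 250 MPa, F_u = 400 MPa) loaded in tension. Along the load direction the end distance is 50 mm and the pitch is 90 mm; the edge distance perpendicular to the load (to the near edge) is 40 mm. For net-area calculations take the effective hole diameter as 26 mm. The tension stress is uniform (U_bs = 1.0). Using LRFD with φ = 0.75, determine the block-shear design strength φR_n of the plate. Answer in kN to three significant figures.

Shear plane L_v = 50 + 2·90 = 230 mm; A_gv = 230 × 6 = 1380 mm².
A_nv = (230 − 2.5·26) × 6 = 990 mm².
A_nt = (40 − 0.5·26) × 6 = 162 mm².
0.6 F_u A_nv = 237.6 kN; 0.6 F_y A_gv = 207 kN → shear yielding governs the shear term.
R_n = 207 + 1.0 × 400 × 162 / 1000 = 271.8 kN.
Design strength φR_n = 0.75 × 271.8 = 204 kN.

204 kN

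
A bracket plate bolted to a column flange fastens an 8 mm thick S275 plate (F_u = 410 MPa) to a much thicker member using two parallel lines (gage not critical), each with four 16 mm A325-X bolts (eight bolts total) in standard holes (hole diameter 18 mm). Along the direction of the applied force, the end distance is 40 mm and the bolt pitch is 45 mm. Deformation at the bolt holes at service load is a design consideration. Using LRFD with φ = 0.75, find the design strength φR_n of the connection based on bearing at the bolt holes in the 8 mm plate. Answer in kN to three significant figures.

Per bolt r_n = 1.2 l_c t F_u ≤ 2.4 d t F_u; upper limit = 2.4 × 16 × 8 × 410 / 1000 = 126 kN.
Edge bolt: l_c = 40 − 18/2 = 31 mm → 1.2 × 31 × 8 × 410 / 1000 = 122 → r_n = 122 kN.
Interior bolts: l_c = 45 − 18 = 27 mm → 1.2 × 27 × 8 × 410 / 1000 = 106.3 → r_n = 106.3 kN.
R_n = 2 × 122 + 6 × 106.3 = 881.7 kN.
Design strength φR_n = 0.75 × 881.7 = 661 kN.

661 kN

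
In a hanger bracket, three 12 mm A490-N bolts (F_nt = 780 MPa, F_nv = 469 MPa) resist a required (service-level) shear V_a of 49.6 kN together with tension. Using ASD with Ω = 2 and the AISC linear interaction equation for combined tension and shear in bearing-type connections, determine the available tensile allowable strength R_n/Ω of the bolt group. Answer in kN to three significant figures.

89.5 kN

A_b = π·12²/4 = 113.1 mm²; f_rv = 49.6 × 1000 / (3 × 113.1) = 146.2 MPa.
F'_nt = 1.3 F_nt − (Ω F_nt / F_nv) f_rv = 1.3·780 − (2·780/469)·146.2 = 527.7 MPa, capped at F_nt → F'_nt = 527.7 MPa.
R_n = F'_nt · A_b · n = 527.7 × 113.1 × 3 / 1000 = 179.1 kN.
Allowable strength R_n/Ω = 179.1 / 2 = 89.5 kN.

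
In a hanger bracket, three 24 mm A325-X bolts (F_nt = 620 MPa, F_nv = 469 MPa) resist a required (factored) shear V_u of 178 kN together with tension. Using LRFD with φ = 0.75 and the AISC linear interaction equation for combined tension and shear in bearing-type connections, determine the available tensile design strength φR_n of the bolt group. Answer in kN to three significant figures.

A_b = π·24²/4 = 452.4 mm²; f_rv = 178 × 1000 / (3 × 452.4) = 131.2 MPa.
F'_nt = 1.3 F_nt − (F_nt / φF_nv) f_rv = 1.3·620 − (620/(0.75·469))·131.2 = 574.8 MPa, capped at F_nt → F'_nt = 574.8 MPa.
R_n = F'_nt · A_b · n = 574.8 × 452.4 × 3 / 1000 = 780.1 kN.
Design strength φR_n = 0.75 × 780.1 = 585 kN.

585 kN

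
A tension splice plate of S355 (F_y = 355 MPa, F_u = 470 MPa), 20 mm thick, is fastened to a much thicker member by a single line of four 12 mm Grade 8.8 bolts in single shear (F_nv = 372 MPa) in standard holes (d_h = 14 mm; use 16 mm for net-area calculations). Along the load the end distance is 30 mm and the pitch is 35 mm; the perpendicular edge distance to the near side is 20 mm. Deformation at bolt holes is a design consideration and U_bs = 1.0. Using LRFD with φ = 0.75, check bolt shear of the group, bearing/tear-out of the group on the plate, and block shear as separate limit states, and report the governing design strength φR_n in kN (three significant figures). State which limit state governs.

Bolt shear: A_b = π·12²/4 = 113.1 mm²; R_n = 372 × 113.1 × 4 × 1 / 1000 = 168.3 kN → 0.75 × 168.3 = 126 kN.
Bearing: edge l_c = 23, r_n = 259.4 kN; interior l_c = 21, r_n = 236.9 kN; R_n = 259.4 + 3·236.9 = 970.1 kN → 728 kN.
Block shear: A_gv = 2700, A_nv = 1580, A_nt = 240 mm²; R_n = min(0.6F_uA_nv, 0.6F_yA_gv) + U_bs·F_u·A_nt = 558.4 kN → 419 kN.
Bolt shear governs: 126 kN.

126 kN (bolt shear governs)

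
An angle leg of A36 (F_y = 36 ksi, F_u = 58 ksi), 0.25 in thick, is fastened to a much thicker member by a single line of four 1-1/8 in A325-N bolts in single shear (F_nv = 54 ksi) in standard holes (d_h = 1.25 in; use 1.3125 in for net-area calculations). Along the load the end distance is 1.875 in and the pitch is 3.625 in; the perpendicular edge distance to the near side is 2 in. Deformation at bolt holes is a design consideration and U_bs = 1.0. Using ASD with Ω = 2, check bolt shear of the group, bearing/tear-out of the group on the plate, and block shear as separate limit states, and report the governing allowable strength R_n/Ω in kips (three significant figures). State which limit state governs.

44.2 kips (block shear governs)

Bolt shear: A_b = π·1.125²/4 = 0.994 in²; R_n = 54 × 0.994 × 4 × 1 = 214.7 kips → 214.7 / 2 = 107 kips.
Bearing: edge l_c = 1.25, r_n = 21.75 kips; interior l_c = 2.375, r_n = 39.15 kips; R_n = 21.75 + 3·39.15 = 139.2 kips → 69.6 kips.
Block shear: A_gv = 3.188, A_nv = 2.039, A_nt = 0.3359 in²; R_n = min(0.6F_uA_nv, 0.6F_yA_gv) + U_bs·F_u·A_nt = 88.33 kips → 44.2 kips.
Block shear governs: 44.2 kips.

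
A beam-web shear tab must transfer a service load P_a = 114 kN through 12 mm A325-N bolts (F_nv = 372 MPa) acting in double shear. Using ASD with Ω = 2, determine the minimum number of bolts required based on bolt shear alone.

A_b = π·12²/4 = 113.1 mm².
Per-bolt allowable strength R_n/Ω = 372 × 113.1 × 2 / 1000 / 2 = 42.07 kN.
n ≥ 114 / 42.07 = 2.71 → use 3 bolts.

3 bolts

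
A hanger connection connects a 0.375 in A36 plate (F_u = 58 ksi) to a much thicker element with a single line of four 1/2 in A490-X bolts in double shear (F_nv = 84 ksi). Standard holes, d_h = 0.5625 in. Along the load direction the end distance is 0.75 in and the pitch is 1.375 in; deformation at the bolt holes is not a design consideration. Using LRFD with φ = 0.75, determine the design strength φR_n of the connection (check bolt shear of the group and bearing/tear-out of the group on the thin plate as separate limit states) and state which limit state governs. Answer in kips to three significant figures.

71.1 kips (bearing governs)

Bolt shear: A_b = π·0.5²/4 = 0.1963 in²; R_n = 84 × 0.1963 × 4 × 2 = 131.9 kips → 0.75 × 131.9 = 99 kips.
Bearing (1.5 l_c t F_u ≤ 3.0 d t F_u): upper limit = 3.0·0.5·0.375·58 = 32.62 kips.
  Edge l_c = 0.75 − 0.5625/2 = 0.4688 → r_n = 15.29 kips; interior l_c = 1.375 − 0.5625 = 0.8125 → r_n = 26.51 kips.
  R_n,bearing = 1·15.29 + 3·26.51 = 94.82 kips → 0.75 × 94.82 = 71.1 kips.
Bearing governs: 71.1 kips.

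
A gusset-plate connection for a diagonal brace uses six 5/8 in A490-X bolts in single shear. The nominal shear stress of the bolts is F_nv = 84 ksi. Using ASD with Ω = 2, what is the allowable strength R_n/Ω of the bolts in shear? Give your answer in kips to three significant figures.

77.3 kips

A_b = π × 0.625² / 4 = 0.3068 in².
R_n = F_nv · A_b · n · n_s = 84 × 0.3068 × 6 × 1 = 154.6 kips.
Allowable strength R_n/Ω = 154.6 / 2 = 77.3 kips.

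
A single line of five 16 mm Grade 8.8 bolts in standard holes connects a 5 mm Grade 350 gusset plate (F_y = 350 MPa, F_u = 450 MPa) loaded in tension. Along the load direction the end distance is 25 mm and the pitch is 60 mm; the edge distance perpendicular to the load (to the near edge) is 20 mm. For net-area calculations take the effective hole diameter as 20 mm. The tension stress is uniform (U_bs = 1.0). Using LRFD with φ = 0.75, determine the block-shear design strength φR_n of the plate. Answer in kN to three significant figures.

Shear plane L_v = 25 + 4·60 = 265 mm; A_gv = 265 × 5 = 1325 mm².
A_nv = (265 − 4.5·20) × 5 = 875 mm².
A_nt = (20 − 0.5·20) × 5 = 50 mm².
0.6 F_u A_nv = 236.2 kN; 0.6 F_y A_gv = 278.2 kN → shear rupture governs the shear term.
R_n = 236.2 + 1.0 × 450 × 50 / 1000 = 258.8 kN.
Design strength φR_n = 0.75 × 258.8 = 194 kN.

194 kN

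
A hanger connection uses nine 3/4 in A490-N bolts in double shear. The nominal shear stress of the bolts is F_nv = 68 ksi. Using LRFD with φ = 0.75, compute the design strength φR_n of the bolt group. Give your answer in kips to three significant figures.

406 kips

A_b = π × 0.75² / 4 = 0.4418 in².
R_n = F_nv · A_b · n · n_s = 68 × 0.4418 × 9 × 2 = 540.7 kips.
Design strength φR_n = 0.75 × 540.7 = 406 kips.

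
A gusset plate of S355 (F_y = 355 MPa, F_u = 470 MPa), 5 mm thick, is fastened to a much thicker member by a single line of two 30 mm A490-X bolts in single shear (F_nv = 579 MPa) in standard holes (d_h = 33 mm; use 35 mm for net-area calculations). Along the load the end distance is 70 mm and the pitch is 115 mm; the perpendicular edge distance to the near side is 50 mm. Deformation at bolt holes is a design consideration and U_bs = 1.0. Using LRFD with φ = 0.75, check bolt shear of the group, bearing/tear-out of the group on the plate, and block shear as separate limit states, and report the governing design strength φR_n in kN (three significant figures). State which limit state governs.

Bolt shear: A_b = π·30²/4 = 706.9 mm²; R_n = 579 × 706.9 × 2 × 1 / 1000 = 818.5 kN → 0.75 × 818.5 = 614 kN.
Bearing: edge l_c = 53.5, r_n = 150.9 kN; interior l_c = 82, r_n = 169.2 kN; R_n = 150.9 + 1·169.2 = 320.1 kN → 240 kN.
Block shear: A_gv = 925, A_nv = 662.5, A_nt = 162.5 mm²; R_n = min(0.6F_uA_nv, 0.6F_yA_gv) + U_bs·F_u·A_nt = 263.2 kN → 197 kN.
Block shear governs: 197 kN.

197 kN (block shear governs)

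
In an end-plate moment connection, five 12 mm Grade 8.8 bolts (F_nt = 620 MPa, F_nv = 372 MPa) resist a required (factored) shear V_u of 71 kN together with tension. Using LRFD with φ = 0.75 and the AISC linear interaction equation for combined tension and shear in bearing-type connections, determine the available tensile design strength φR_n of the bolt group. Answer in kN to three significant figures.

A_b = π·12²/4 = 113.1 mm²; f_rv = 71 × 1000 / (5 × 113.1) = 125.6 MPa.
F'_nt = 1.3 F_nt − (F_nt / φF_nv) f_rv = 1.3·620 − (620/(0.75·372))·125.6 = 527 MPa, capped at F_nt → F'_nt = 527 MPa.
R_n = F'_nt · A_b · n = 527 × 113.1 × 5 / 1000 = 298 kN.
Design strength φR_n = 0.75 × 298 = 224 kN.

224 kN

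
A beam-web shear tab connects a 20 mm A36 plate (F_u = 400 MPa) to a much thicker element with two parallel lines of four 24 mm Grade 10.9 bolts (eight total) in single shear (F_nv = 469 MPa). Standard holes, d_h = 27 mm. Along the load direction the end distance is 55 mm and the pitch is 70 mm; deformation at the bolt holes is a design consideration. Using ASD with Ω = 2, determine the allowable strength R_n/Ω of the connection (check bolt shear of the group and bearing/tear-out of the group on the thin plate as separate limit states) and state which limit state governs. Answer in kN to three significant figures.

Bolt shear: A_b = π·24²/4 = 452.4 mm²; R_n = 469 × 452.4 × 8 × 1 / 1000 = 1697 kN → 1697 / 2 = 849 kN.
Bearing (1.2 l_c t F_u ≤ 2.4 d t F_u): upper limit = 2.4·24·20·400 / 1000 = 460.8 kN.
  Edge l_c = 55 − 27/2 = 41.5 → r_n = 398.4 kN; interior l_c = 70 − 27 = 43 → r_n = 412.8 kN.
  R_n,bearing = 2·398.4 + 6·412.8 = 3274 kN → 3274 / 2 = 1640 kN.
Bolt shear governs: 849 kN.

849 kN (bolt shear governs)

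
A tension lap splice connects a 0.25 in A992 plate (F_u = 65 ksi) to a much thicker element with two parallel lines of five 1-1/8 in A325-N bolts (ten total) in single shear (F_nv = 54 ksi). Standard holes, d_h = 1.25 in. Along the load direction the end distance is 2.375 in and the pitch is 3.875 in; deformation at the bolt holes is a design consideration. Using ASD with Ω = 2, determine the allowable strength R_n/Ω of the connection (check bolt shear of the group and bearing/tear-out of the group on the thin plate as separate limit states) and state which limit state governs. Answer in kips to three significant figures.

Bolt shear: A_b = π·1.125²/4 = 0.994 in²; R_n = 54 × 0.994 × 10 × 1 = 536.8 kips → 536.8 / 2 = 268 kips.
Bearing (1.2 l_c t F_u ≤ 2.4 d t F_u): upper limit = 2.4·1.125·0.25·65 = 43.87 kips.
  Edge l_c = 2.375 − 1.25/2 = 1.75 → r_n = 34.12 kips; interior l_c = 3.875 − 1.25 = 2.625 → r_n = 43.87 kips.
  R_n,bearing = 2·34.12 + 8·43.87 = 419.2 kips → 419.2 / 2 = 210 kips.
Bearing governs: 210 kips.

210 kips (bearing governs)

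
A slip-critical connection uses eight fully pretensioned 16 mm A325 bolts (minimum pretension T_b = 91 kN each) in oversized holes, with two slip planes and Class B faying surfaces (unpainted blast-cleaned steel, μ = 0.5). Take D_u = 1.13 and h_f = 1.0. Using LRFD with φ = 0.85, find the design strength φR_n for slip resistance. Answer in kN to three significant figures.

R_n = μ · D_u · h_f · T_b · n_s · n_b = 0.5 × 1.13 × 1.0 × 91 × 2 × 8 = 822.6 kN.
Design strength φR_n = 0.85 × 822.6 = 699 kN.

699 kN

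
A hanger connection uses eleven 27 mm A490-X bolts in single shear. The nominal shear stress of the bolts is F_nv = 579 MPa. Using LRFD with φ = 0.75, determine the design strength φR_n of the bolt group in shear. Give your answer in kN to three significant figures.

A_b = π × 27² / 4 = 572.6 mm².
R_n = F_nv · A_b · n · n_s = 579 × 572.6 × 11 × 1 / 1000 = 3647 kN.
Design strength φR_n = 0.75 × 3647 = 2730 kN.

2730 kN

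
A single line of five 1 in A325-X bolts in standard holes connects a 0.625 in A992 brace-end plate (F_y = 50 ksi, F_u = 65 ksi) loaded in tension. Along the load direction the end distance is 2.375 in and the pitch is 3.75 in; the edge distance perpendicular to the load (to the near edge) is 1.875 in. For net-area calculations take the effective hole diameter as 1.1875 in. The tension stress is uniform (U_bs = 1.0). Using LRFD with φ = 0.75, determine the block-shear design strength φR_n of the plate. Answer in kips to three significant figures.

Shear plane L_v = 2.375 + 4·3.75 = 17.38 in; A_gv = 17.38 × 0.625 = 10.86 in².
A_nv = (17.38 − 4.5·1.1875) × 0.625 = 7.52 in².
A_nt = (1.875 − 0.5·1.1875) × 0.625 = 0.8008 in².
0.6 F_u A_nv = 293.3 kips; 0.6 F_y A_gv = 325.8 kips → shear rupture governs the shear term.
R_n = 293.3 + 1.0 × 65 × 0.8008 = 345.3 kips.
Design strength φR_n = 0.75 × 345.3 = 259 kips.

259 kips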